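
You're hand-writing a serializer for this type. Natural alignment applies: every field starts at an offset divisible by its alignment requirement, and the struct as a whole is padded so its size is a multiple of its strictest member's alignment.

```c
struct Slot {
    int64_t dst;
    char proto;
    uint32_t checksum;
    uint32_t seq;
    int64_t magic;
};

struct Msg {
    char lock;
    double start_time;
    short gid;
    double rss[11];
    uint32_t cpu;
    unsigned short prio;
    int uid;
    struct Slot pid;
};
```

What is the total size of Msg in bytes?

Slot: @0: dst [8B, align 8] → 8; @8: proto [1B, align 1] → 9; +3 pad (align 4); @12: checksum [4B, align 4] → 16; @16: seq [4B, align 4] → 20; +4 pad (align 8); @24: magic [8B, align 8] → 32; size 32, align 8
@0: lock [1B, align 1] → 1
+7 pad (align 8)
@8: start_time [8B, align 8] → 16
@16: gid [2B, align 2] → 18
+6 pad (align 8)
@24: rss [88B, align 8] → 112
@112: cpu [4B, align 4] → 116
@116: prio [2B, align 2] → 118
+2 pad (align 4)
@120: uid [4B, align 4] → 124
+4 pad (align 8)
@128: pid [32B, align 8] → 160
size 160, align 8

160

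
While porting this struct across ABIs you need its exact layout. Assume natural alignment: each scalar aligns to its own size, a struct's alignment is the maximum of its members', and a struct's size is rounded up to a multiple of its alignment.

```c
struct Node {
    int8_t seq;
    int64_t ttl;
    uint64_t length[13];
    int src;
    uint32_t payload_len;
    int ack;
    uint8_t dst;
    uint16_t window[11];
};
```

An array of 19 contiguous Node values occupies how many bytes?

seq at 0 (size 1, align 1) → ends 1
pad 7 to align 8 for ttl
ttl at 8 (size 8, align 8) → ends 16
length at 16 (size 104, align 8) → ends 120
src at 120 (size 4, align 4) → ends 124
payload_len at 124 (size 4, align 4) → ends 128
ack at 128 (size 4, align 4) → ends 132
dst at 132 (size 1, align 1) → ends 133
pad 1 to align 2 for window
window at 134 (size 22, align 2) → ends 156
tail pad 4 to reach multiple of 8
total 160 bytes, alignment 8
array of 19: 19 × 160 = 3040

3040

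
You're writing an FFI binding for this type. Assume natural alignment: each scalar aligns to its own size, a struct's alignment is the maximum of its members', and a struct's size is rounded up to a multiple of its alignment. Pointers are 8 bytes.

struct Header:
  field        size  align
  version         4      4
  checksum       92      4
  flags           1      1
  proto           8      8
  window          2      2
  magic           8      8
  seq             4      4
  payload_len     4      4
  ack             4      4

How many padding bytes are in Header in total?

version at 0 (size 4, align 4) → ends 4
checksum at 4 (size 92, align 4) → ends 96
flags at 96 (size 1, align 1) → ends 97
pad 7 to align 8 for proto
proto at 104 (size 8, align 8) → ends 112
window at 112 (size 2, align 2) → ends 114
pad 6 to align 8 for magic
magic at 120 (size 8, align 8) → ends 128
seq at 128 (size 4, align 4) → ends 132
payload_len at 132 (size 4, align 4) → ends 136
ack at 136 (size 4, align 4) → ends 140
tail pad 4 to reach multiple of 8
total 144 bytes, alignment 8
data bytes 127, size 144 → padding 17

17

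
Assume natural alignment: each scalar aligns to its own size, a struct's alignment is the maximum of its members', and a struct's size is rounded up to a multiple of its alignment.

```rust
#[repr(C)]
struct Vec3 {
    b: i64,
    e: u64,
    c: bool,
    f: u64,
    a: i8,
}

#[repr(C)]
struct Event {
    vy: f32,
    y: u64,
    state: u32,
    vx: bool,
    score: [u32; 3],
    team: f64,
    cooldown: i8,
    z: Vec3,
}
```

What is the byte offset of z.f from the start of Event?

80

Vec3: b at 0 (size 8, align 8) → ends 8; e at 8 (size 8, align 8) → ends 16; c at 16 (size 1, align 1) → ends 17; pad 7 to align 8 for f; f at 24 (size 8, align 8) → ends 32; a at 32 (size 1, align 1) → ends 33; tail pad 7 to reach multiple of 8; total 40 bytes, alignment 8
vy at 0 (size 4, align 4) → ends 4
pad 4 to align 8 for y
y at 8 (size 8, align 8) → ends 16
state at 16 (size 4, align 4) → ends 20
vx at 20 (size 1, align 1) → ends 21
pad 3 to align 4 for score
score at 24 (size 12, align 4) → ends 36
pad 4 to align 8 for team
team at 40 (size 8, align 8) → ends 48
cooldown at 48 (size 1, align 1) → ends 49
pad 7 to align 8 for z
z at 56 (size 40, align 8) → ends 96
within Vec3: f at 24
56 + 24 = 80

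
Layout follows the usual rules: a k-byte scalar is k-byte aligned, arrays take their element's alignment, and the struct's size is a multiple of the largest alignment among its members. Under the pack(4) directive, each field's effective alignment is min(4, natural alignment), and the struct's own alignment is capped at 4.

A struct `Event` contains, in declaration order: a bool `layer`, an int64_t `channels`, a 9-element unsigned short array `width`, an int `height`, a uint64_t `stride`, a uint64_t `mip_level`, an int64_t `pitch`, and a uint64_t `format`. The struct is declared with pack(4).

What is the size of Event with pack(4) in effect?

layer at 0 (size 1, align 1) → ends 1
pad 3 to align 4 for channels
channels at 4 (size 8, align 4) → ends 12
width at 12 (size 18, align 2) → ends 30
pad 2 to align 4 for height
height at 32 (size 4, align 4) → ends 36
stride at 36 (size 8, align 4) → ends 44
mip_level at 44 (size 8, align 4) → ends 52
pitch at 52 (size 8, align 4) → ends 60
format at 60 (size 8, align 4) → ends 68
total 68 bytes, alignment 4

68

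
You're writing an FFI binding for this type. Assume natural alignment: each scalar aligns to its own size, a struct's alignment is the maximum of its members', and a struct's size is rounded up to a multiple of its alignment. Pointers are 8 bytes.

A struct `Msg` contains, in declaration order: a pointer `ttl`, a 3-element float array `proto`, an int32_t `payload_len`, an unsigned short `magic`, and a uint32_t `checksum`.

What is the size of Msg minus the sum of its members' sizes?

@0: ttl [8B, align 8] → 8
@8: proto [12B, align 4] → 20
@20: payload_len [4B, align 4] → 24
@24: magic [2B, align 2] → 26
+2 pad (align 4)
@28: checksum [4B, align 4] → 32
size 32, align 8
data bytes 30, size 32 → padding 2

2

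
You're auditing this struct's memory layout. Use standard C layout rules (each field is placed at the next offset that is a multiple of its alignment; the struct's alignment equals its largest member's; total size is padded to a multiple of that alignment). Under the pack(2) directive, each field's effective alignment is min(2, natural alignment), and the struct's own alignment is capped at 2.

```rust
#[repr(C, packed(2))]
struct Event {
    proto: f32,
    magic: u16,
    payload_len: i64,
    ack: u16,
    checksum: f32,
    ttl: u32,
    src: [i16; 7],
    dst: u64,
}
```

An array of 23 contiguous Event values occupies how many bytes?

0..4  proto  (4B, 2-aligned)
4..6  magic  (2B, 2-aligned)
6..14  payload_len  (8B, 2-aligned)
14..16  ack  (2B, 2-aligned)
16..20  checksum  (4B, 2-aligned)
20..24  ttl  (4B, 2-aligned)
24..38  src  (14B, 2-aligned)
38..46  dst  (8B, 2-aligned)
sizeof = 46, alignof = 2
array of 23: 23 × 46 = 1058

1058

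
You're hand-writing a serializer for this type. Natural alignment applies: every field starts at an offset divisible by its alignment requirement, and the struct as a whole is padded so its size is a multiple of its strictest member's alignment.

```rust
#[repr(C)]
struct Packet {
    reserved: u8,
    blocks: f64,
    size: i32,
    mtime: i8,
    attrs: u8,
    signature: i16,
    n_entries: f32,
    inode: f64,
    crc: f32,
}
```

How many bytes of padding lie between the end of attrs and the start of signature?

reserved at 0 (size 1, align 1) → ends 1
pad 7 to align 8 for blocks
blocks at 8 (size 8, align 8) → ends 16
size at 16 (size 4, align 4) → ends 20
mtime at 20 (size 1, align 1) → ends 21
attrs at 21 (size 1, align 1) → ends 22
signature at 22 (size 2, align 2) → ends 24

0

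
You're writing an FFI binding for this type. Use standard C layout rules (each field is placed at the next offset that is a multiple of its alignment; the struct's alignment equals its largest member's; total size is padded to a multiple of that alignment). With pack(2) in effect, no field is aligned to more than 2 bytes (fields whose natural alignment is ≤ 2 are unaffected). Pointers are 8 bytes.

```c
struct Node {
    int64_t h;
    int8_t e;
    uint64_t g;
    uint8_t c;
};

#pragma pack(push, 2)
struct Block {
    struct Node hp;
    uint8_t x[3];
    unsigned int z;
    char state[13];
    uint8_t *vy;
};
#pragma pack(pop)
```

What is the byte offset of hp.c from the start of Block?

Node: 0..8  h  (8B, 8-aligned); 8..9  e  (1B, 1-aligned); 9..16  -- padding (7B); 16..24  g  (8B, 8-aligned); 24..25  c  (1B, 1-aligned); 25..32  -- tail padding (7B); sizeof = 32, alignof = 8
0..32  hp  (32B, 2-aligned)
within Node: c at 24
0 + 24 = 24

24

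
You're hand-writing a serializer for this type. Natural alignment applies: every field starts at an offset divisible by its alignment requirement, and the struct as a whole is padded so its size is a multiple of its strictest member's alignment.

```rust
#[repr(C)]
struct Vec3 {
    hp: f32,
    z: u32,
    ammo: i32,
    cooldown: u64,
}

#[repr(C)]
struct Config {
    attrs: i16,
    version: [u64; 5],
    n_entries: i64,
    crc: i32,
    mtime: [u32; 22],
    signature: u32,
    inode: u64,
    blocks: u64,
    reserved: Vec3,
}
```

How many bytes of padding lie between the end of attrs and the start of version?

Vec3: 0..4  hp  (4B, 4-aligned); 4..8  z  (4B, 4-aligned); 8..12  ammo  (4B, 4-aligned); 12..16  -- padding (4B); 16..24  cooldown  (8B, 8-aligned); sizeof = 24, alignof = 8
0..2  attrs  (2B, 2-aligned)
2..8  -- padding (6B)
8..48  version  (40B, 8-aligned)

6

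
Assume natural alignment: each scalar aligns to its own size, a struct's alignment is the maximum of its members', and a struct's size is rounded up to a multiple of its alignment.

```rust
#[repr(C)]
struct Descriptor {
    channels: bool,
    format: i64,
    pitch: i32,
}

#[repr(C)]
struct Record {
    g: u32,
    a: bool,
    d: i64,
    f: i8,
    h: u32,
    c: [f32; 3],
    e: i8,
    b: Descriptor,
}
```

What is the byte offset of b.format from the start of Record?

48

Descriptor: channels at 0 (size 1, align 1) → ends 1; pad 7 to align 8 for format; format at 8 (size 8, align 8) → ends 16; pitch at 16 (size 4, align 4) → ends 20; tail pad 4 to reach multiple of 8; total 24 bytes, alignment 8
g at 0 (size 4, align 4) → ends 4
a at 4 (size 1, align 1) → ends 5
pad 3 to align 8 for d
d at 8 (size 8, align 8) → ends 16
f at 16 (size 1, align 1) → ends 17
pad 3 to align 4 for h
h at 20 (size 4, align 4) → ends 24
c at 24 (size 12, align 4) → ends 36
e at 36 (size 1, align 1) → ends 37
pad 3 to align 8 for b
b at 40 (size 24, align 8) → ends 64
within Descriptor: format at 8
40 + 8 = 48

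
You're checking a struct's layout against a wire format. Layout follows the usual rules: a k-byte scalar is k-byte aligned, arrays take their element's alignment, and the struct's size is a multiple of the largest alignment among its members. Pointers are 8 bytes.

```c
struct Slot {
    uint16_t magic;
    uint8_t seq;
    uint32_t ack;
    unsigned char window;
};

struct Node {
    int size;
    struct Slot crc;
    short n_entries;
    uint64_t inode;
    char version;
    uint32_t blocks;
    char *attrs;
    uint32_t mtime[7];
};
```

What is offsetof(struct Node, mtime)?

48

Slot: 0..2  magic  (2B, 2-aligned); 2..3  seq  (1B, 1-aligned); 3..4  -- padding (1B); 4..8  ack  (4B, 4-aligned); 8..9  window  (1B, 1-aligned); 9..12  -- tail padding (3B); sizeof = 12, alignof = 4
0..4  size  (4B, 4-aligned)
4..16  crc  (12B, 4-aligned)
16..18  n_entries  (2B, 2-aligned)
18..24  -- padding (6B)
24..32  inode  (8B, 8-aligned)
32..33  version  (1B, 1-aligned)
33..36  -- padding (3B)
36..40  blocks  (4B, 4-aligned)
40..48  attrs  (8B, 8-aligned)
48..76  mtime  (28B, 4-aligned)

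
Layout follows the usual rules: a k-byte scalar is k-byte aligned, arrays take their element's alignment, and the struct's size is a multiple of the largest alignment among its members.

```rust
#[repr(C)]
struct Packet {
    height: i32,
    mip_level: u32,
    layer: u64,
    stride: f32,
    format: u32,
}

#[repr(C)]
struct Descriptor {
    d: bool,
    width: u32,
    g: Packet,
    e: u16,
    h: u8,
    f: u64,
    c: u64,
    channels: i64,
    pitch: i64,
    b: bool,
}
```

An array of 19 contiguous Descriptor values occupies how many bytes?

Packet: height at 0 (size 4, align 4) → ends 4; mip_level at 4 (size 4, align 4) → ends 8; layer at 8 (size 8, align 8) → ends 16; stride at 16 (size 4, align 4) → ends 20; format at 20 (size 4, align 4) → ends 24; total 24 bytes, alignment 8
d at 0 (size 1, align 1) → ends 1
pad 3 to align 4 for width
width at 4 (size 4, align 4) → ends 8
g at 8 (size 24, align 8) → ends 32
e at 32 (size 2, align 2) → ends 34
h at 34 (size 1, align 1) → ends 35
pad 5 to align 8 for f
f at 40 (size 8, align 8) → ends 48
c at 48 (size 8, align 8) → ends 56
channels at 56 (size 8, align 8) → ends 64
pitch at 64 (size 8, align 8) → ends 72
b at 72 (size 1, align 1) → ends 73
tail pad 7 to reach multiple of 8
total 80 bytes, alignment 8
array of 19: 19 × 80 = 1520

1520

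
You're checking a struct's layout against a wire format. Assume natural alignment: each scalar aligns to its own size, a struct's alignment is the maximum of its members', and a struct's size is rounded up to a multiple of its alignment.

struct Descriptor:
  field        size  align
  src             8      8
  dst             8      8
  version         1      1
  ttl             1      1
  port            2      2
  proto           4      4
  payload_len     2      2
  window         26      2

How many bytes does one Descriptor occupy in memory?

@0: src [8B, align 8] → 8
@8: dst [8B, align 8] → 16
@16: version [1B, align 1] → 17
@17: ttl [1B, align 1] → 18
@18: port [2B, align 2] → 20
@20: proto [4B, align 4] → 24
@24: payload_len [2B, align 2] → 26
@26: window [26B, align 2] → 52
+4 tail pad (align 8)
size 56, align 8

56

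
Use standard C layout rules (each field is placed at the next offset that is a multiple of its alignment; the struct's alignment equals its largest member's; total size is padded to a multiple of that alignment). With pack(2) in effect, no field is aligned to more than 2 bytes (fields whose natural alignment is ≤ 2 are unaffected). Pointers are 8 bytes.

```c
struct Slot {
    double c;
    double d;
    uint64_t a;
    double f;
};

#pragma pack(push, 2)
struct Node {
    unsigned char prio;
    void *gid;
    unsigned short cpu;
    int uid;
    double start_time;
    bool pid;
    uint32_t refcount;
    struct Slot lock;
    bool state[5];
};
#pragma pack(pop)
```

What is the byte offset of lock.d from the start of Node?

38

Slot: c at 0 (size 8, align 8) → ends 8; d at 8 (size 8, align 8) → ends 16; a at 16 (size 8, align 8) → ends 24; f at 24 (size 8, align 8) → ends 32; total 32 bytes, alignment 8
prio at 0 (size 1, align 1) → ends 1
pad 1 to align 2 for gid
gid at 2 (size 8, align 2) → ends 10
cpu at 10 (size 2, align 2) → ends 12
uid at 12 (size 4, align 2) → ends 16
start_time at 16 (size 8, align 2) → ends 24
pid at 24 (size 1, align 1) → ends 25
pad 1 to align 2 for refcount
refcount at 26 (size 4, align 2) → ends 30
lock at 30 (size 32, align 2) → ends 62
within Slot: d at 8
30 + 8 = 38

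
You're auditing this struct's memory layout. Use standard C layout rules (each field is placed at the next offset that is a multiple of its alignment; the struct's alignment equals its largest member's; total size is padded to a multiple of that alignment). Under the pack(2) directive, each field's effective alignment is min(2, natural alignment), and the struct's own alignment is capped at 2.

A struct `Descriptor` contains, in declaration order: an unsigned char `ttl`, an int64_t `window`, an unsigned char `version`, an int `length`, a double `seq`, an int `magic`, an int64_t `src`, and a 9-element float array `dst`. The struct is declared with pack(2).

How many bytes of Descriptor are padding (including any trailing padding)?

0..1  ttl  (1B, 1-aligned)
1..2  -- padding (1B)
2..10  window  (8B, 2-aligned)
10..11  version  (1B, 1-aligned)
11..12  -- padding (1B)
12..16  length  (4B, 2-aligned)
16..24  seq  (8B, 2-aligned)
24..28  magic  (4B, 2-aligned)
28..36  src  (8B, 2-aligned)
36..72  dst  (36B, 2-aligned)
sizeof = 72, alignof = 2
data bytes 70, size 72 → padding 2

2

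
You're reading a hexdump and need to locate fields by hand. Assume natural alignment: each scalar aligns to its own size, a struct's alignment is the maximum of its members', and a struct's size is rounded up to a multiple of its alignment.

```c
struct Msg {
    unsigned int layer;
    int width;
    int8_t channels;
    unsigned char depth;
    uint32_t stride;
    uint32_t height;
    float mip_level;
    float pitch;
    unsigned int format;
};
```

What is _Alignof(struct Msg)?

4

member alignments: layer=4, width=4, channels=1, depth=1, stride=4, height=4, mip_level=4, pitch=4, format=4
max = 4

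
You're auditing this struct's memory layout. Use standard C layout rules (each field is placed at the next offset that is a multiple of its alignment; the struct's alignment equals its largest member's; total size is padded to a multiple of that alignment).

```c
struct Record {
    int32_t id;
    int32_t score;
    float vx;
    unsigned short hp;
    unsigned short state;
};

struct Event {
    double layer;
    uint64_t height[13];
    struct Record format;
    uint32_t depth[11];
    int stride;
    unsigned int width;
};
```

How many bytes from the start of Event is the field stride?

Record: @0: id [4B, align 4] → 4; @4: score [4B, align 4] → 8; @8: vx [4B, align 4] → 12; @12: hp [2B, align 2] → 14; @14: state [2B, align 2] → 16; size 16, align 4
@0: layer [8B, align 8] → 8
@8: height [104B, align 8] → 112
@112: format [16B, align 4] → 128
@128: depth [44B, align 4] → 172
@172: stride [4B, align 4] → 176

172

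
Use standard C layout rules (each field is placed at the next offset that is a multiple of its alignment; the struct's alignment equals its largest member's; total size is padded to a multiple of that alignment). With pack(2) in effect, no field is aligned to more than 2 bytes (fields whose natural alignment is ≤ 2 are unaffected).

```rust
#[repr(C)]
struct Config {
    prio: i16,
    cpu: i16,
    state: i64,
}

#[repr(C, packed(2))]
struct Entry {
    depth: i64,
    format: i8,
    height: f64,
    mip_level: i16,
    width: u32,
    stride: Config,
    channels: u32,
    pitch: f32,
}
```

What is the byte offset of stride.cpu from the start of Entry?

26

Config: 0..2  prio  (2B, 2-aligned); 2..4  cpu  (2B, 2-aligned); 4..8  -- padding (4B); 8..16  state  (8B, 8-aligned); sizeof = 16, alignof = 8
0..8  depth  (8B, 2-aligned)
8..9  format  (1B, 1-aligned)
9..10  -- padding (1B)
10..18  height  (8B, 2-aligned)
18..20  mip_level  (2B, 2-aligned)
20..24  width  (4B, 2-aligned)
24..40  stride  (16B, 2-aligned)
within Config: cpu at 2
24 + 2 = 26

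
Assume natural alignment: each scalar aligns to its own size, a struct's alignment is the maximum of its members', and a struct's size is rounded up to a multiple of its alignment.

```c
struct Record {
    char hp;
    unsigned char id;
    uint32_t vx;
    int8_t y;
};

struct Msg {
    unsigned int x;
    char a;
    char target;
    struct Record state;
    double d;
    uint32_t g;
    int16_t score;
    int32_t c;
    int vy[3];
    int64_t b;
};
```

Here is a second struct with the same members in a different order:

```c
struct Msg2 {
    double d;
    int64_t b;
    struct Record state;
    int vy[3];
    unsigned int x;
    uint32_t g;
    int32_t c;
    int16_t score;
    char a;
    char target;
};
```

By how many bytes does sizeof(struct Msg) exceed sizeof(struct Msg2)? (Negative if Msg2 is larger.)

8

Record: 0..1  hp  (1B, 1-aligned); 1..2  id  (1B, 1-aligned); 2..4  -- padding (2B); 4..8  vx  (4B, 4-aligned); 8..9  y  (1B, 1-aligned); 9..12  -- tail padding (3B); sizeof = 12, alignof = 4
0..4  x  (4B, 4-aligned)
4..5  a  (1B, 1-aligned)
5..6  target  (1B, 1-aligned)
6..8  -- padding (2B)
8..20  state  (12B, 4-aligned)
20..24  -- padding (4B)
24..32  d  (8B, 8-aligned)
32..36  g  (4B, 4-aligned)
36..38  score  (2B, 2-aligned)
38..40  -- padding (2B)
40..44  c  (4B, 4-aligned)
44..56  vy  (12B, 4-aligned)
56..64  b  (8B, 8-aligned)
sizeof = 64, alignof = 8
— Msg2 —
0..8  d  (8B, 8-aligned)
8..16  b  (8B, 8-aligned)
16..28  state  (12B, 4-aligned)
28..40  vy  (12B, 4-aligned)
40..44  x  (4B, 4-aligned)
44..48  g  (4B, 4-aligned)
48..52  c  (4B, 4-aligned)
52..54  score  (2B, 2-aligned)
54..55  a  (1B, 1-aligned)
55..56  target  (1B, 1-aligned)
sizeof = 56, alignof = 8
64 − 56 = 8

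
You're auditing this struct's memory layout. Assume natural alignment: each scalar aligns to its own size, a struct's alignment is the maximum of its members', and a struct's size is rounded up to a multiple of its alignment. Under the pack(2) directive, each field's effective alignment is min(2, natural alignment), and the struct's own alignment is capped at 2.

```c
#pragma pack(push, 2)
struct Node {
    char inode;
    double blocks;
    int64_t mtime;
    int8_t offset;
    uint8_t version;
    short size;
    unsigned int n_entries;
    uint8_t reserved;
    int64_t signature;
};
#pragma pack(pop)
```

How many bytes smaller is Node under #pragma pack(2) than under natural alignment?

12

natural layout:
  0..1  inode  (1B, 1-aligned)
  1..8  -- padding (7B)
  8..16  blocks  (8B, 8-aligned)
  16..24  mtime  (8B, 8-aligned)
  24..25  offset  (1B, 1-aligned)
  25..26  version  (1B, 1-aligned)
  26..28  size  (2B, 2-aligned)
  28..32  n_entries  (4B, 4-aligned)
  32..33  reserved  (1B, 1-aligned)
  33..40  -- padding (7B)
  40..48  signature  (8B, 8-aligned)
  sizeof = 48, alignof = 8
packed(2) layout:
  0..1  inode  (1B, 1-aligned)
  1..2  -- padding (1B)
  2..10  blocks  (8B, 2-aligned)
  10..18  mtime  (8B, 2-aligned)
  18..19  offset  (1B, 1-aligned)
  19..20  version  (1B, 1-aligned)
  20..22  size  (2B, 2-aligned)
  22..26  n_entries  (4B, 2-aligned)
  26..27  reserved  (1B, 1-aligned)
  27..28  -- padding (1B)
  28..36  signature  (8B, 2-aligned)
  sizeof = 36, alignof = 2
48 − 36 = 12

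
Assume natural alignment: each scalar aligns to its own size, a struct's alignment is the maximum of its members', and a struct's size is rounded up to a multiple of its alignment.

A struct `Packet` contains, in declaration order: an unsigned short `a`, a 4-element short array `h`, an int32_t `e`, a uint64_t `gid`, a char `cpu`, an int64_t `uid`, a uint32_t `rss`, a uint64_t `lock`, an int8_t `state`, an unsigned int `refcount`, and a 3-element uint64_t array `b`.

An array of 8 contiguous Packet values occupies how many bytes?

704

a at 0 (size 2, align 2) → ends 2
h at 2 (size 8, align 2) → ends 10
pad 2 to align 4 for e
e at 12 (size 4, align 4) → ends 16
gid at 16 (size 8, align 8) → ends 24
cpu at 24 (size 1, align 1) → ends 25
pad 7 to align 8 for uid
uid at 32 (size 8, align 8) → ends 40
rss at 40 (size 4, align 4) → ends 44
pad 4 to align 8 for lock
lock at 48 (size 8, align 8) → ends 56
state at 56 (size 1, align 1) → ends 57
pad 3 to align 4 for refcount
refcount at 60 (size 4, align 4) → ends 64
b at 64 (size 24, align 8) → ends 88
total 88 bytes, alignment 8
array of 8: 8 × 88 = 704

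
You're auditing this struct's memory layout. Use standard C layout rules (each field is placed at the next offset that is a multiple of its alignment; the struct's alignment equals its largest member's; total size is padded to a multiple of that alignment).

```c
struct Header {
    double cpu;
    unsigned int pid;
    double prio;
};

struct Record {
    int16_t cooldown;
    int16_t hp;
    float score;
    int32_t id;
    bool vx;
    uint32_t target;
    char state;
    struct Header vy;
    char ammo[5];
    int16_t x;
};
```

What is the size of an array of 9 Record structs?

Header: 0..8  cpu  (8B, 8-aligned); 8..12  pid  (4B, 4-aligned); 12..16  -- padding (4B); 16..24  prio  (8B, 8-aligned); sizeof = 24, alignof = 8
0..2  cooldown  (2B, 2-aligned)
2..4  hp  (2B, 2-aligned)
4..8  score  (4B, 4-aligned)
8..12  id  (4B, 4-aligned)
12..13  vx  (1B, 1-aligned)
13..16  -- padding (3B)
16..20  target  (4B, 4-aligned)
20..21  state  (1B, 1-aligned)
21..24  -- padding (3B)
24..48  vy  (24B, 8-aligned)
48..53  ammo  (5B, 1-aligned)
53..54  -- padding (1B)
54..56  x  (2B, 2-aligned)
sizeof = 56, alignof = 8
array of 9: 9 × 56 = 504

504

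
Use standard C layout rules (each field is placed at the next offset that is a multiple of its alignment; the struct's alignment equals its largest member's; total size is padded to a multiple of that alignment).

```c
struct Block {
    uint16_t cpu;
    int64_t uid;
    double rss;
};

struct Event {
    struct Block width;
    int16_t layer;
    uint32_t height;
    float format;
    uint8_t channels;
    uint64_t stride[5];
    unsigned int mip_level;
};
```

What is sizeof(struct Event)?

Block: 0..2  cpu  (2B, 2-aligned); 2..8  -- padding (6B); 8..16  uid  (8B, 8-aligned); 16..24  rss  (8B, 8-aligned); sizeof = 24, alignof = 8
0..24  width  (24B, 8-aligned)
24..26  layer  (2B, 2-aligned)
26..28  -- padding (2B)
28..32  height  (4B, 4-aligned)
32..36  format  (4B, 4-aligned)
36..37  channels  (1B, 1-aligned)
37..40  -- padding (3B)
40..80  stride  (40B, 8-aligned)
80..84  mip_level  (4B, 4-aligned)
84..88  -- tail padding (4B)
sizeof = 88, alignof = 8

88 bytes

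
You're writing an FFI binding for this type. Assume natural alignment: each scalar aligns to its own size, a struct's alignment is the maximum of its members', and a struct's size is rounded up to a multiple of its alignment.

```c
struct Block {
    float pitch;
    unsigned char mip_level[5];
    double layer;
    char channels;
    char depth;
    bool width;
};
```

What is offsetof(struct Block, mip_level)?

pitch at 0 (size 4, align 4) → ends 4
mip_level at 4 (size 5, align 1) → ends 9

4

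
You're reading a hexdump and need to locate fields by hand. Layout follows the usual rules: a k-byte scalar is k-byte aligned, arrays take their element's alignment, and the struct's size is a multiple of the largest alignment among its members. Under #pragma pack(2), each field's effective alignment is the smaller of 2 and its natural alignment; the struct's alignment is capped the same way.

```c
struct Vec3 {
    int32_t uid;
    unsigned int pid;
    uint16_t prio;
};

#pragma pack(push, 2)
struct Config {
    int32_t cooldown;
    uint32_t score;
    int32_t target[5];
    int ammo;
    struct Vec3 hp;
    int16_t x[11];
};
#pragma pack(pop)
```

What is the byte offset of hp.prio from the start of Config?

Vec3: 0..4  uid  (4B, 4-aligned); 4..8  pid  (4B, 4-aligned); 8..10  prio  (2B, 2-aligned); 10..12  -- tail padding (2B); sizeof = 12, alignof = 4
0..4  cooldown  (4B, 2-aligned)
4..8  score  (4B, 2-aligned)
8..28  target  (20B, 2-aligned)
28..32  ammo  (4B, 2-aligned)
32..44  hp  (12B, 2-aligned)
within Vec3: prio at 8
32 + 8 = 40

40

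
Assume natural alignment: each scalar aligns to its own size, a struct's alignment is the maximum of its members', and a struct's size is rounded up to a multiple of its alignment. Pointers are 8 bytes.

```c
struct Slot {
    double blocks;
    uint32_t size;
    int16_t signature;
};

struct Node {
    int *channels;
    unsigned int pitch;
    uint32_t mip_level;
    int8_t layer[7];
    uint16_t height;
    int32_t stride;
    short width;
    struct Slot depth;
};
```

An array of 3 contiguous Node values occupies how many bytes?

Slot: 0..8  blocks  (8B, 8-aligned); 8..12  size  (4B, 4-aligned); 12..14  signature  (2B, 2-aligned); 14..16  -- tail padding (2B); sizeof = 16, alignof = 8
0..8  channels  (8B, 8-aligned)
8..12  pitch  (4B, 4-aligned)
12..16  mip_level  (4B, 4-aligned)
16..23  layer  (7B, 1-aligned)
23..24  -- padding (1B)
24..26  height  (2B, 2-aligned)
26..28  -- padding (2B)
28..32  stride  (4B, 4-aligned)
32..34  width  (2B, 2-aligned)
34..40  -- padding (6B)
40..56  depth  (16B, 8-aligned)
sizeof = 56, alignof = 8
array of 3: 3 × 56 = 168

168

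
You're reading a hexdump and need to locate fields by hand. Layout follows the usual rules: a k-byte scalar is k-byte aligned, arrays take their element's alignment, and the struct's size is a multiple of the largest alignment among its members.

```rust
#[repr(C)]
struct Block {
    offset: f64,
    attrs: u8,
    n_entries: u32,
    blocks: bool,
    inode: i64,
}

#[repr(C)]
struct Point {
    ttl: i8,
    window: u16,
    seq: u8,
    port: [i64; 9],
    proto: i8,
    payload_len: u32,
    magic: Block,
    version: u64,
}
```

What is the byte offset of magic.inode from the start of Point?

Block: 0..8  offset  (8B, 8-aligned); 8..9  attrs  (1B, 1-aligned); 9..12  -- padding (3B); 12..16  n_entries  (4B, 4-aligned); 16..17  blocks  (1B, 1-aligned); 17..24  -- padding (7B); 24..32  inode  (8B, 8-aligned); sizeof = 32, alignof = 8
0..1  ttl  (1B, 1-aligned)
1..2  -- padding (1B)
2..4  window  (2B, 2-aligned)
4..5  seq  (1B, 1-aligned)
5..8  -- padding (3B)
8..80  port  (72B, 8-aligned)
80..81  proto  (1B, 1-aligned)
81..84  -- padding (3B)
84..88  payload_len  (4B, 4-aligned)
88..120  magic  (32B, 8-aligned)
within Block: inode at 24
88 + 24 = 112

112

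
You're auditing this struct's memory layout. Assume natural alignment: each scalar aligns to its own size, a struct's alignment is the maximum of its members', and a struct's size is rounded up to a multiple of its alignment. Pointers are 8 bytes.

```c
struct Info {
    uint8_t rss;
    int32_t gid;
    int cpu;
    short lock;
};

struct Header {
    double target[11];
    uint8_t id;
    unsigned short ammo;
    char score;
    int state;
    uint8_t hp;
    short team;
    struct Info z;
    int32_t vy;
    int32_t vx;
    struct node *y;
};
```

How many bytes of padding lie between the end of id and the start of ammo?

Info: rss at 0 (size 1, align 1) → ends 1; pad 3 to align 4 for gid; gid at 4 (size 4, align 4) → ends 8; cpu at 8 (size 4, align 4) → ends 12; lock at 12 (size 2, align 2) → ends 14; tail pad 2 to reach multiple of 4; total 16 bytes, alignment 4
target at 0 (size 88, align 8) → ends 88
id at 88 (size 1, align 1) → ends 89
pad 1 to align 2 for ammo
ammo at 90 (size 2, align 2) → ends 92

1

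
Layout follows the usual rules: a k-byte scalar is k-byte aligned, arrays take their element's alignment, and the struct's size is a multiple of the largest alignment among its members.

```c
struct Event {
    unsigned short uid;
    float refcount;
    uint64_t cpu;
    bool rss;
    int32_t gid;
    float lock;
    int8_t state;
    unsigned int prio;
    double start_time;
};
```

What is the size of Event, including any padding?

48

@0: uid [2B, align 2] → 2
+2 pad (align 4)
@4: refcount [4B, align 4] → 8
@8: cpu [8B, align 8] → 16
@16: rss [1B, align 1] → 17
+3 pad (align 4)
@20: gid [4B, align 4] → 24
@24: lock [4B, align 4] → 28
@28: state [1B, align 1] → 29
+3 pad (align 4)
@32: prio [4B, align 4] → 36
+4 pad (align 8)
@40: start_time [8B, align 8] → 48
size 48, align 8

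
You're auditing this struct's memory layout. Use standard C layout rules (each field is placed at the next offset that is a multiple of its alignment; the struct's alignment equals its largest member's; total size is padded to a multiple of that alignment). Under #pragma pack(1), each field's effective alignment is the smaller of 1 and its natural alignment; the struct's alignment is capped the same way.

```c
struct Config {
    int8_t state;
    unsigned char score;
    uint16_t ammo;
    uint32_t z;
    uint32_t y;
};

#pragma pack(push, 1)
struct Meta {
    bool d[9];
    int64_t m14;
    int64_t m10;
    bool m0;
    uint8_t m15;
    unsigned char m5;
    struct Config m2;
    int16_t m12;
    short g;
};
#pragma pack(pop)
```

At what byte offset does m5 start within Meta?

Config: 0..1  state  (1B, 1-aligned); 1..2  score  (1B, 1-aligned); 2..4  ammo  (2B, 2-aligned); 4..8  z  (4B, 4-aligned); 8..12  y  (4B, 4-aligned); sizeof = 12, alignof = 4
0..9  d  (9B, 1-aligned)
9..17  m14  (8B, 1-aligned)
17..25  m10  (8B, 1-aligned)
25..26  m0  (1B, 1-aligned)
26..27  m15  (1B, 1-aligned)
27..28  m5  (1B, 1-aligned)

27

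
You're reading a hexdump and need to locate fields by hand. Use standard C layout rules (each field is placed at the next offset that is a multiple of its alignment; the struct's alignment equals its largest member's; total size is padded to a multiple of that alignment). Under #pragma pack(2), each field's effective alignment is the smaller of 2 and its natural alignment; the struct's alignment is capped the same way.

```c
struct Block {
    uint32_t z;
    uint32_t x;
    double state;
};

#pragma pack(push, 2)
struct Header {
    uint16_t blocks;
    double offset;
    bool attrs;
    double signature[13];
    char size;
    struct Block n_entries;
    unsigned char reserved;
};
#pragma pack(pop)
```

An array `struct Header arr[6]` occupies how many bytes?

Block: z at 0 (size 4, align 4) → ends 4; x at 4 (size 4, align 4) → ends 8; state at 8 (size 8, align 8) → ends 16; total 16 bytes, alignment 8
blocks at 0 (size 2, align 2) → ends 2
offset at 2 (size 8, align 2) → ends 10
attrs at 10 (size 1, align 1) → ends 11
pad 1 to align 2 for signature
signature at 12 (size 104, align 2) → ends 116
size at 116 (size 1, align 1) → ends 117
pad 1 to align 2 for n_entries
n_entries at 118 (size 16, align 2) → ends 134
reserved at 134 (size 1, align 1) → ends 135
tail pad 1 to reach multiple of 2
total 136 bytes, alignment 2
array of 6: 6 × 136 = 816

816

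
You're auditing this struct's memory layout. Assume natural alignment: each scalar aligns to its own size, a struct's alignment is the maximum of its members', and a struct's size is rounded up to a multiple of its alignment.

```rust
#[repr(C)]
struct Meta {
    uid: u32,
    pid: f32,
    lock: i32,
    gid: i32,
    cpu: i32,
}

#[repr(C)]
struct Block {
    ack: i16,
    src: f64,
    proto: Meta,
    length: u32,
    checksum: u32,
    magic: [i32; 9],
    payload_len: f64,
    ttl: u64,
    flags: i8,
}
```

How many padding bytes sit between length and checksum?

0

Meta: 0..4  uid  (4B, 4-aligned); 4..8  pid  (4B, 4-aligned); 8..12  lock  (4B, 4-aligned); 12..16  gid  (4B, 4-aligned); 16..20  cpu  (4B, 4-aligned); sizeof = 20, alignof = 4
0..2  ack  (2B, 2-aligned)
2..8  -- padding (6B)
8..16  src  (8B, 8-aligned)
16..36  proto  (20B, 4-aligned)
36..40  length  (4B, 4-aligned)
40..44  checksum  (4B, 4-aligned)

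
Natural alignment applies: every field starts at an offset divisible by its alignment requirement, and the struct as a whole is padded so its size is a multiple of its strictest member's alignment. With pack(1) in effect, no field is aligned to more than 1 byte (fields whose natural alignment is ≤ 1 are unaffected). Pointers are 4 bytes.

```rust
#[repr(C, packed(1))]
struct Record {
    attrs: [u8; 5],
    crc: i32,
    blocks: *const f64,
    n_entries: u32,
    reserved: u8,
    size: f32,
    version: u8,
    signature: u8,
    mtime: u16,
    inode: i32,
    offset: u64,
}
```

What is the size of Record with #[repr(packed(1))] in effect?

attrs at 0 (size 5, align 1) → ends 5
crc at 5 (size 4, align 1) → ends 9
blocks at 9 (size 4, align 1) → ends 13
n_entries at 13 (size 4, align 1) → ends 17
reserved at 17 (size 1, align 1) → ends 18
size at 18 (size 4, align 1) → ends 22
version at 22 (size 1, align 1) → ends 23
signature at 23 (size 1, align 1) → ends 24
mtime at 24 (size 2, align 1) → ends 26
inode at 26 (size 4, align 1) → ends 30
offset at 30 (size 8, align 1) → ends 38
total 38 bytes, alignment 1

38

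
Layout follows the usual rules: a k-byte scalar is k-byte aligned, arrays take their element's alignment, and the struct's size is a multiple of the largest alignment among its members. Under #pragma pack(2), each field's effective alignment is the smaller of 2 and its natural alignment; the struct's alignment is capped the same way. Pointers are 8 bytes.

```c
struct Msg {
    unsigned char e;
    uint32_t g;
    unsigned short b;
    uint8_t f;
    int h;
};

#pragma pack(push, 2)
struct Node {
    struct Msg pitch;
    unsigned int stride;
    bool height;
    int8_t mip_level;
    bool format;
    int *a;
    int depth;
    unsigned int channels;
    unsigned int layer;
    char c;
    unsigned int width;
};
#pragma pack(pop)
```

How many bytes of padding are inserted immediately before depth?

Msg: @0: e [1B, align 1] → 1; +3 pad (align 4); @4: g [4B, align 4] → 8; @8: b [2B, align 2] → 10; @10: f [1B, align 1] → 11; +1 pad (align 4); @12: h [4B, align 4] → 16; size 16, align 4
@0: pitch [16B, align 2] → 16
@16: stride [4B, align 2] → 20
@20: height [1B, align 1] → 21
@21: mip_level [1B, align 1] → 22
@22: format [1B, align 1] → 23
+1 pad (align 2)
@24: a [8B, align 2] → 32
@32: depth [4B, align 2] → 36

0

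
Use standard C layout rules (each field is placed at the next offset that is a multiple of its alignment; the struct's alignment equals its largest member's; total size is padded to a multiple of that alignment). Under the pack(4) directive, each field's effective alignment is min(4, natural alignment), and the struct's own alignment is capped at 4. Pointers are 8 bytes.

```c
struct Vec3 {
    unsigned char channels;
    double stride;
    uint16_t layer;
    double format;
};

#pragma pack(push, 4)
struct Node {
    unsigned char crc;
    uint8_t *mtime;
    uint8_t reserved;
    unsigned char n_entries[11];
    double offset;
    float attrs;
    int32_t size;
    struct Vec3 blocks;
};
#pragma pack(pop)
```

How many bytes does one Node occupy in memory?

Vec3: @0: channels [1B, align 1] → 1; +7 pad (align 8); @8: stride [8B, align 8] → 16; @16: layer [2B, align 2] → 18; +6 pad (align 8); @24: format [8B, align 8] → 32; size 32, align 8
@0: crc [1B, align 1] → 1
+3 pad (align 4)
@4: mtime [8B, align 4] → 12
@12: reserved [1B, align 1] → 13
@13: n_entries [11B, align 1] → 24
@24: offset [8B, align 4] → 32
@32: attrs [4B, align 4] → 36
@36: size [4B, align 4] → 40
@40: blocks [32B, align 4] → 72
size 72, align 4

72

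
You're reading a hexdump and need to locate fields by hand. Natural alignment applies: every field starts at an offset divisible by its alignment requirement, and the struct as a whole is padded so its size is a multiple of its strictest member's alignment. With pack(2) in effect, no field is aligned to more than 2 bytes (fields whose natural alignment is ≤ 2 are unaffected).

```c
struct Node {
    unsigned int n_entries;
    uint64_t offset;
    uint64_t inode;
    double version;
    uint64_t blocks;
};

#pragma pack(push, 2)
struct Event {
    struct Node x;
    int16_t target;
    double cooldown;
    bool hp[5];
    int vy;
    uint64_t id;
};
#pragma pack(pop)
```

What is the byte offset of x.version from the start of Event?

24

Node: 0..4  n_entries  (4B, 4-aligned); 4..8  -- padding (4B); 8..16  offset  (8B, 8-aligned); 16..24  inode  (8B, 8-aligned); 24..32  version  (8B, 8-aligned); 32..40  blocks  (8B, 8-aligned); sizeof = 40, alignof = 8
0..40  x  (40B, 2-aligned)
within Node: version at 24
0 + 24 = 24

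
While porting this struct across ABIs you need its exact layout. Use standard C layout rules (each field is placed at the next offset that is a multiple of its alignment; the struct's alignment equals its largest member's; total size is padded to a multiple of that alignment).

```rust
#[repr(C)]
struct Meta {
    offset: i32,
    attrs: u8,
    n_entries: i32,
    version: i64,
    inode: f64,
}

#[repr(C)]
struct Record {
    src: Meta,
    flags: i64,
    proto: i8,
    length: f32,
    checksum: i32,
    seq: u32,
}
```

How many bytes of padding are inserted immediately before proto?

0

Meta: @0: offset [4B, align 4] → 4; @4: attrs [1B, align 1] → 5; +3 pad (align 4); @8: n_entries [4B, align 4] → 12; +4 pad (align 8); @16: version [8B, align 8] → 24; @24: inode [8B, align 8] → 32; size 32, align 8
@0: src [32B, align 8] → 32
@32: flags [8B, align 8] → 40
@40: proto [1B, align 1] → 41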